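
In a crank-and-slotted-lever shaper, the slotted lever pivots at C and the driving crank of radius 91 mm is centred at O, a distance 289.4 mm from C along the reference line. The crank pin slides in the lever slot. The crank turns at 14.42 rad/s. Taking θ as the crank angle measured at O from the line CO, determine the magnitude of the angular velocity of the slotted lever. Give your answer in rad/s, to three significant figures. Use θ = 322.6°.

ω = 14.42 rad/s
Crank pin A relative to C: A = (d + r cosθ, r sinθ); lever angle φ = atan2(r sinθ, d + r cosθ).
Differentiating tanφ: φ̇ = rω(d cosθ + r)/(d² + r² + 2dr cosθ).
d² + r² + 2dr cosθ = |CA|² = 0.133876 m²;  d cosθ + r = +0.3209 m.
|ω_lever| = |0.091·14.42·+0.3209| / 0.133876 = 3.1454 rad/s.

3.15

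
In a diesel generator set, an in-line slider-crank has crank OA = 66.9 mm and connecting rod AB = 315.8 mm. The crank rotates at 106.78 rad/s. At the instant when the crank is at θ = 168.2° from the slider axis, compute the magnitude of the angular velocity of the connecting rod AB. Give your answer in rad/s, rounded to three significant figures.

22.2

ω = 106.8 rad/s
The rod makes angle φ with the slider axis where L sinφ = r sinθ; differentiating, L cosφ·φ̇ = r ω cosθ.
L cosφ = √(L² − r² sin²θ) = 0.3155 m.
|ω_rod| = r ω |cosθ| / √(L² − r² sin²θ) = 0.0669·106.8·0.97887/0.3155 = 22.163 rad/s.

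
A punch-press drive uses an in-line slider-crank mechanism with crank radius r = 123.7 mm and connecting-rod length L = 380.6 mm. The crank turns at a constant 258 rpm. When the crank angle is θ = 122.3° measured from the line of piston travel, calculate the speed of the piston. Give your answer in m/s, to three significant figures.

2.31

ω = 2π·258/60 = 27.02 rad/s
For an in-line slider-crank, x = r cosθ + √(L² − r² sin²θ), so v = −rω sinθ·[1 + r cosθ/√(L² − r² sin²θ)].
With r = 0.1237 m, L = 0.3806 m, θ = 122.3°: √(L² − r² sin²θ) = 0.36596 m.
v = −0.1237·27.02·0.84526·[1 + 0.1237·-0.53435/0.36596] = -2.3147 m/s.
|v| = 2.3147 m/s.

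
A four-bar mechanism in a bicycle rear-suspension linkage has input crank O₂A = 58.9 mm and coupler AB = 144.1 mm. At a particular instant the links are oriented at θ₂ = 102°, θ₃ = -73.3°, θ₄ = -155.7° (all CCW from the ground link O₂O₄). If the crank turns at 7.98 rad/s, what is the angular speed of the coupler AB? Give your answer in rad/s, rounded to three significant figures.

3.22

ω₂ = 7.98 rad/s
Differentiating the loop-closure r₂e^{iθ₂}+r₃e^{iθ₃}=r₁+r₄e^{iθ₄} gives r₂ω₂e^{iθ₂}+r₃ω₃e^{iθ₃}=r₄ω₄e^{iθ₄}.
Eliminating the other unknown: ω₃ = r₂ω₂ sin(θ₄−θ₂) / [r₃ sin(θ₃−θ₄)].
Numerator sine = +0.97705; denominator sine = +0.99122.
Result = 0.0589·7.98·(+0.97705) / (0.1441·(+0.99122)) = +3.2151 rad/s; magnitude 3.2151 rad/s.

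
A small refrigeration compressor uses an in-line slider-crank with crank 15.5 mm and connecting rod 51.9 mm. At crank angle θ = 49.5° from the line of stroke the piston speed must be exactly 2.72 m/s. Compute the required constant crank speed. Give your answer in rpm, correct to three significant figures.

For an in-line slider-crank, |v_piston| = rω|sinθ|·[1 + r cosθ/√(L² − r² sin²θ)].
With r = 0.0155 m, L = 0.0519 m, θ = 49.5°: the bracketed kinematic factor |dx/dθ| = 0.014134 m.
ω = v/|dx/dθ| = 2.72/0.014134 = 192.45 rad/s.
N = 60ω/(2π) = 1837.7 rpm.

1840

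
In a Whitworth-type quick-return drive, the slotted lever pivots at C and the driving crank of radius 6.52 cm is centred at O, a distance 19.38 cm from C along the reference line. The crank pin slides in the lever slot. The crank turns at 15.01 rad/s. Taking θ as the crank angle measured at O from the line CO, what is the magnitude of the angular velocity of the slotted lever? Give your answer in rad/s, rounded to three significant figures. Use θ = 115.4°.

ω = 15.01 rad/s
Crank pin A relative to C: A = (d + r cosθ, r sinθ); lever angle φ = atan2(r sinθ, d + r cosθ).
Differentiating tanφ: φ̇ = rω(d cosθ + r)/(d² + r² + 2dr cosθ).
d² + r² + 2dr cosθ = |CA|² = 0.0309696 m²;  d cosθ + r = -0.017928 m.
|ω_lever| = |0.0652·15.01·-0.017928| / 0.0309696 = 0.56652 rad/s.

0.567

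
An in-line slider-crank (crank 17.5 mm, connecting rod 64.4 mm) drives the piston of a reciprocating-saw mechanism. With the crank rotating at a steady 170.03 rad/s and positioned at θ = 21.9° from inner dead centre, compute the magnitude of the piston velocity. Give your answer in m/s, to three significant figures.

ω = 170 rad/s
For an in-line slider-crank, x = r cosθ + √(L² − r² sin²θ), so v = −rω sinθ·[1 + r cosθ/√(L² − r² sin²θ)].
With r = 0.0175 m, L = 0.0644 m, θ = 21.9°: √(L² − r² sin²θ) = 0.064068 m.
v = −0.0175·170·0.37299·[1 + 0.0175·0.92784/0.064068] = -1.3911 m/s.
|v| = 1.3911 m/s.

1.39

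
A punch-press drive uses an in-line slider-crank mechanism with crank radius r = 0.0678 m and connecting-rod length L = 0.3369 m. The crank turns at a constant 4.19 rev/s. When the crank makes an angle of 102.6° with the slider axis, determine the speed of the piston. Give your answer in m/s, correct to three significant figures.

1.66

ω = 2π·4.19 = 26.33 rad/s
For an in-line slider-crank, x = r cosθ + √(L² − r² sin²θ), so v = −rω sinθ·[1 + r cosθ/√(L² − r² sin²θ)].
With r = 0.0678 m, L = 0.3369 m, θ = 102.6°: √(L² − r² sin²θ) = 0.33034 m.
v = −0.0678·26.33·0.97592·[1 + 0.0678·-0.21814/0.33034] = -1.664 m/s.
|v| = 1.664 m/s.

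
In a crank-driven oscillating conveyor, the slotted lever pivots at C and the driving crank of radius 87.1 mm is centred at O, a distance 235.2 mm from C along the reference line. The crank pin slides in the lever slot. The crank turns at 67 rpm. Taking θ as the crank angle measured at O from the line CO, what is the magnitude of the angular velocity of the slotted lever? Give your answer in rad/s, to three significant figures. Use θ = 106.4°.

0.246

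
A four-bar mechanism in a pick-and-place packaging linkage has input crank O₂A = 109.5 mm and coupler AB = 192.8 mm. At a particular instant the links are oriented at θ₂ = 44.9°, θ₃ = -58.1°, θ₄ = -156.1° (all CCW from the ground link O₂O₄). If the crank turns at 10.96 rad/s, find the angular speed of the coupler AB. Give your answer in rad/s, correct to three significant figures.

ω₂ = 10.96 rad/s
Differentiating the loop-closure r₂e^{iθ₂}+r₃e^{iθ₃}=r₁+r₄e^{iθ₄} gives r₂ω₂e^{iθ₂}+r₃ω₃e^{iθ₃}=r₄ω₄e^{iθ₄}.
Eliminating the other unknown: ω₃ = r₂ω₂ sin(θ₄−θ₂) / [r₃ sin(θ₃−θ₄)].
Numerator sine = +0.35837; denominator sine = +0.99027.
Result = 0.1095·10.96·(+0.35837) / (0.1928·(+0.99027)) = +2.2527 rad/s; magnitude 2.2527 rad/s.

2.25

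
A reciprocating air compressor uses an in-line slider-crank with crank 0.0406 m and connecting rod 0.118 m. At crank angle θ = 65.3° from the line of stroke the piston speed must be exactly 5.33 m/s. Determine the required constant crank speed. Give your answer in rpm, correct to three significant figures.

For an in-line slider-crank, |v_piston| = rω|sinθ|·[1 + r cosθ/√(L² − r² sin²θ)].
With r = 0.0406 m, L = 0.118 m, θ = 65.3°: the bracketed kinematic factor |dx/dθ| = 0.042468 m.
ω = v/|dx/dθ| = 5.33/0.042468 = 125.51 rad/s.
N = 60ω/(2π) = 1198.5 rpm.

1200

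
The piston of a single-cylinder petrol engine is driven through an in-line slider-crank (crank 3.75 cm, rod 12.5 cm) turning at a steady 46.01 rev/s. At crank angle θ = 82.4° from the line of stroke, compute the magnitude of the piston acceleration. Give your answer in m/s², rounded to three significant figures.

534

ω = 2π·46 = 289.1 rad/s
x(θ) = r cosθ + √(L² − r² sin²θ); with ω constant, a = ω²·d²x/dθ².
d²x/dθ² = −r cosθ − r²(cos2θ)/√u − r⁴ sin²2θ/(4u^{3/2}),  u = L² − r² sin²θ = 0.0142433 m².
Substituting r = 0.0375 m, L = 0.125 m, θ = 82.4°: d²x/dθ² = +0.0063912 m.
a = ω²·d²x/dθ² = (289.1)²·(+0.0063912) = +534.13 m/s²;  |a| = 534.13 m/s².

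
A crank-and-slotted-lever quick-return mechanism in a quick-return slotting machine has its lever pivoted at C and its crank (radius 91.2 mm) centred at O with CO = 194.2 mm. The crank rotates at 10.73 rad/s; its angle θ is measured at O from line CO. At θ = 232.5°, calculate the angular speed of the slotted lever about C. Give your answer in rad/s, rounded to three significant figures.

ω = 10.73 rad/s
Crank pin A relative to C: A = (d + r cosθ, r sinθ); lever angle φ = atan2(r sinθ, d + r cosθ).
Differentiating tanφ: φ̇ = rω(d cosθ + r)/(d² + r² + 2dr cosθ).
d² + r² + 2dr cosθ = |CA|² = 0.0244675 m²;  d cosθ + r = -0.027021 m.
|ω_lever| = |0.0912·10.73·-0.027021| / 0.0244675 = 1.0807 rad/s.

1.08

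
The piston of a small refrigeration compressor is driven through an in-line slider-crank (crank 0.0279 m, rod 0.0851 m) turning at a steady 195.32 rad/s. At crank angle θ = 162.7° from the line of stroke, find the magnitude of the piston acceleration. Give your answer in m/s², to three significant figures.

725

ω = 195.3 rad/s
x(θ) = r cosθ + √(L² − r² sin²θ); with ω constant, a = ω²·d²x/dθ².
d²x/dθ² = −r cosθ − r²(cos2θ)/√u − r⁴ sin²2θ/(4u^{3/2}),  u = L² − r² sin²θ = 0.00717317 m².
Substituting r = 0.0279 m, L = 0.0851 m, θ = 162.7°: d²x/dθ² = +0.018992 m.
a = ω²·d²x/dθ² = (195.3)²·(+0.018992) = +724.55 m/s²;  |a| = 724.55 m/s².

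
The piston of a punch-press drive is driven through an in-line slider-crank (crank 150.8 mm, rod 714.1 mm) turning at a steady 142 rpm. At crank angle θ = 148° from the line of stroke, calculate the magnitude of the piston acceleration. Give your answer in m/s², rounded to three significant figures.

25.1

ω = 2π·142/60 = 14.87 rad/s
x(θ) = r cosθ + √(L² − r² sin²θ); with ω constant, a = ω²·d²x/dθ².
d²x/dθ² = −r cosθ − r²(cos2θ)/√u − r⁴ sin²2θ/(4u^{3/2}),  u = L² − r² sin²θ = 0.503553 m².
Substituting r = 0.1508 m, L = 0.7141 m, θ = 148°: d²x/dθ² = +0.11355 m.
a = ω²·d²x/dθ² = (14.87)²·(+0.11355) = +25.107 m/s²;  |a| = 25.107 m/s².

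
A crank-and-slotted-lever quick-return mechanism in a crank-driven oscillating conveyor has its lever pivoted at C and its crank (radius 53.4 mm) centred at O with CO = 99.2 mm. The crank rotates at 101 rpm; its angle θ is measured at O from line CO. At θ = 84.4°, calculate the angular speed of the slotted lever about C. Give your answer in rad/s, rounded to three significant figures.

ω = 10.58 rad/s (from 101 rpm).
Crank pin A relative to C: A = (d + r cosθ, r sinθ); lever angle φ = atan2(r sinθ, d + r cosθ).
Differentiating tanφ: φ̇ = rω(d cosθ + r)/(d² + r² + 2dr cosθ).
d² + r² + 2dr cosθ = |CA|² = 0.013726 m²;  d cosθ + r = +0.06308 m.
|ω_lever| = |0.0534·10.58·+0.06308| / 0.013726 = 2.5956 rad/s.

2.60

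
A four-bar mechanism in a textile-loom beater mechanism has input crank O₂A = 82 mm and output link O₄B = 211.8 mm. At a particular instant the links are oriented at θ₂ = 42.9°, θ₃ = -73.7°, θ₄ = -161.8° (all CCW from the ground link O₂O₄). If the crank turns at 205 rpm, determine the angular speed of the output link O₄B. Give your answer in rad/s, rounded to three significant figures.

7.44

ω₂ = 21.47 rad/s (from 205 rpm).
Differentiating the loop-closure r₂e^{iθ₂}+r₃e^{iθ₃}=r₁+r₄e^{iθ₄} gives r₂ω₂e^{iθ₂}+r₃ω₃e^{iθ₃}=r₄ω₄e^{iθ₄}.
Eliminating the other unknown: ω₄ = r₂ω₂ sin(θ₂−θ₃) / [r₄ sin(θ₄−θ₃)].
Numerator sine = +0.89415; denominator sine = -0.99945.
Result = 0.082·21.47·(+0.89415) / (0.2118·(-0.99945)) = -7.4357 rad/s; magnitude 7.4357 rad/s.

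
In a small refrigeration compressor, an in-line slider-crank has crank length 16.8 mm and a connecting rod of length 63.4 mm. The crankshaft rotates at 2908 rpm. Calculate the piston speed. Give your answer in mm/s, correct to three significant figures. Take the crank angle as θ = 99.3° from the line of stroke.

ω = 2π·2908/60 = 304.5 rad/s
For an in-line slider-crank, x = r cosθ + √(L² − r² sin²θ), so v = −rω sinθ·[1 + r cosθ/√(L² − r² sin²θ)].
With r = 0.0168 m, L = 0.0634 m, θ = 99.3°: √(L² − r² sin²θ) = 0.061194 m.
v = −0.0168·304.5·0.98686·[1 + 0.0168·-0.16160/0.061194] = -4.8248 m/s.
|v| = 4.8248 m/s = 4824.8 mm/s.

4820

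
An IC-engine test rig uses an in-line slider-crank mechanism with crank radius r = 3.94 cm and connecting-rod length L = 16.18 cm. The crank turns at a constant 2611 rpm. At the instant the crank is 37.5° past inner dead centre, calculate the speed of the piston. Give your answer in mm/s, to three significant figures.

7840

ω = 2π·2611/60 = 273.4 rad/s
For an in-line slider-crank, x = r cosθ + √(L² − r² sin²θ), so v = −rω sinθ·[1 + r cosθ/√(L² − r² sin²θ)].
With r = 0.0394 m, L = 0.1618 m, θ = 37.5°: √(L² − r² sin²θ) = 0.16001 m.
v = −0.0394·273.4·0.60876·[1 + 0.0394·0.79335/0.16001] = -7.8392 m/s.
|v| = 7.8392 m/s = 7839.2 mm/s.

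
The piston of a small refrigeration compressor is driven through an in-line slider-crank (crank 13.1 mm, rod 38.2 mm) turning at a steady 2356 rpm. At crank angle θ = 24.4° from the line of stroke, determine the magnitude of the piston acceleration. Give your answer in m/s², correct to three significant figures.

913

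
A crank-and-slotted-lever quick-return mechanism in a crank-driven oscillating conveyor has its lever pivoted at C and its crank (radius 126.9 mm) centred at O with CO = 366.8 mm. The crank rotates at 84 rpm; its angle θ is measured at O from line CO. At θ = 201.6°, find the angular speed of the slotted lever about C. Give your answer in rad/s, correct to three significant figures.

3.73

ω = 8.796 rad/s (from 84 rpm).
Crank pin A relative to C: A = (d + r cosθ, r sinθ); lever angle φ = atan2(r sinθ, d + r cosθ).
Differentiating tanφ: φ̇ = rω(d cosθ + r)/(d² + r² + 2dr cosθ).
d² + r² + 2dr cosθ = |CA|² = 0.0640894 m²;  d cosθ + r = -0.21414 m.
|ω_lever| = |0.1269·8.796·-0.21414| / 0.0640894 = 3.7298 rad/s.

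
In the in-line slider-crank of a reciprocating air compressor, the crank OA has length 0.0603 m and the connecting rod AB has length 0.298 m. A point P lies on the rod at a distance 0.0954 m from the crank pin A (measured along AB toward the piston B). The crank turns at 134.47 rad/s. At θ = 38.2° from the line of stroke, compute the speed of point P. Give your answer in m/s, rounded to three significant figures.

6.82

ω = 134.5 rad/s.  Crank-pin speed |V_A| = rω = 8.1085 m/s, perpendicular to OA.
Rod angle: sinφ = −(r/L) sinθ ⇒ φ = -7.189°; ω_rod = −rω cosθ/√(L²−r²sin²θ) = -21.552 rad/s.
V_P = V_A + ω_rod × AP, with AP = 0.0954 m along the rod.
Components: V_Px = −rω sinθ − a·ω_rod·sinφ = -5.2717 m/s;  V_Py = rω cosθ + a·ω_rod·cosφ = +4.3322 m/s.
|V_P| = √(V_Px² + V_Py²) = 6.8234 m/s.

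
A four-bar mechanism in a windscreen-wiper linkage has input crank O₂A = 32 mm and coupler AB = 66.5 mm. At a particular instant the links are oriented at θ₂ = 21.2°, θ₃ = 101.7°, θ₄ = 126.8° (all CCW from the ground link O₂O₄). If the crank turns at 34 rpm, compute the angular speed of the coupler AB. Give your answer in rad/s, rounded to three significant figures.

ω₂ = 3.56 rad/s (from 34 rpm).
Differentiating the loop-closure r₂e^{iθ₂}+r₃e^{iθ₃}=r₁+r₄e^{iθ₄} gives r₂ω₂e^{iθ₂}+r₃ω₃e^{iθ₃}=r₄ω₄e^{iθ₄}.
Eliminating the other unknown: ω₃ = r₂ω₂ sin(θ₄−θ₂) / [r₃ sin(θ₃−θ₄)].
Numerator sine = +0.96316; denominator sine = -0.42420.
Result = 0.032·3.56·(+0.96316) / (0.0665·(-0.42420)) = -3.8901 rad/s; magnitude 3.8901 rad/s.

3.89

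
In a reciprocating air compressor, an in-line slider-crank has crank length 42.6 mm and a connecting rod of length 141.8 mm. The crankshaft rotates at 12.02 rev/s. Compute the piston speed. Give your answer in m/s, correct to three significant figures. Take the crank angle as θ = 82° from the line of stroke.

ω = 2π·12 = 75.52 rad/s
For an in-line slider-crank, x = r cosθ + √(L² − r² sin²θ), so v = −rω sinθ·[1 + r cosθ/√(L² − r² sin²θ)].
With r = 0.0426 m, L = 0.1418 m, θ = 82°: √(L² − r² sin²θ) = 0.13538 m.
v = −0.0426·75.52·0.99027·[1 + 0.0426·0.13917/0.13538] = -3.3255 m/s.
|v| = 3.3255 m/s.

3.33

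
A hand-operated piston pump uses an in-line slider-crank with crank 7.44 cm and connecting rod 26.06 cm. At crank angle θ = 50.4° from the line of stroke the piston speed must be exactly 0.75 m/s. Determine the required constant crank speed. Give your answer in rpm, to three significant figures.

105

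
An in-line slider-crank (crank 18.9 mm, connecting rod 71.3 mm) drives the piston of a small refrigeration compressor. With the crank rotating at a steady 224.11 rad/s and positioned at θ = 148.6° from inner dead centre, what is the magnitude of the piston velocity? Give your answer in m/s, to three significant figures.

ω = 224.1 rad/s
For an in-line slider-crank, x = r cosθ + √(L² − r² sin²θ), so v = −rω sinθ·[1 + r cosθ/√(L² − r² sin²θ)].
With r = 0.0189 m, L = 0.0713 m, θ = 148.6°: √(L² − r² sin²θ) = 0.070617 m.
v = −0.0189·224.1·0.52101·[1 + 0.0189·-0.85355/0.070617] = -1.7027 m/s.
|v| = 1.7027 m/s.

1.70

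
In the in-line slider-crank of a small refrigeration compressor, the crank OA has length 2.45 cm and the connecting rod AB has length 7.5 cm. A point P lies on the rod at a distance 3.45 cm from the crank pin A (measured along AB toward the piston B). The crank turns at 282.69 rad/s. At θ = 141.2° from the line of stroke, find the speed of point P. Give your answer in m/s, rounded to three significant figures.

4.81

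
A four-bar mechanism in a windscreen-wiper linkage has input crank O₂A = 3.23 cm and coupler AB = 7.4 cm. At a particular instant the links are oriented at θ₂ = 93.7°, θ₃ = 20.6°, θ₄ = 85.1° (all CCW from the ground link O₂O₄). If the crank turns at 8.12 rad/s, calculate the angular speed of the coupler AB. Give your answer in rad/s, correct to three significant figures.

0.587

ω₂ = 8.12 rad/s
Differentiating the loop-closure r₂e^{iθ₂}+r₃e^{iθ₃}=r₁+r₄e^{iθ₄} gives r₂ω₂e^{iθ₂}+r₃ω₃e^{iθ₃}=r₄ω₄e^{iθ₄}.
Eliminating the other unknown: ω₃ = r₂ω₂ sin(θ₄−θ₂) / [r₃ sin(θ₃−θ₄)].
Numerator sine = -0.14954; denominator sine = -0.90259.
Result = 0.0323·8.12·(-0.14954) / (0.074·(-0.90259)) = +0.5872 rad/s; magnitude 0.5872 rad/s.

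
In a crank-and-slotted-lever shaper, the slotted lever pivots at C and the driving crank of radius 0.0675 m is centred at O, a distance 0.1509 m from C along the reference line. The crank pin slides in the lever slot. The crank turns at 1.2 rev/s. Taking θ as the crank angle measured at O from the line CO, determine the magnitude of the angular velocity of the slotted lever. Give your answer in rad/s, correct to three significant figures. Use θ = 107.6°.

ω = 7.54 rad/s (from 1.2 rev/s).
Crank pin A relative to C: A = (d + r cosθ, r sinθ); lever angle φ = atan2(r sinθ, d + r cosθ).
Differentiating tanφ: φ̇ = rω(d cosθ + r)/(d² + r² + 2dr cosθ).
d² + r² + 2dr cosθ = |CA|² = 0.0211673 m²;  d cosθ + r = +0.021872 m.
|ω_lever| = |0.0675·7.54·+0.021872| / 0.0211673 = 0.52589 rad/s.

0.526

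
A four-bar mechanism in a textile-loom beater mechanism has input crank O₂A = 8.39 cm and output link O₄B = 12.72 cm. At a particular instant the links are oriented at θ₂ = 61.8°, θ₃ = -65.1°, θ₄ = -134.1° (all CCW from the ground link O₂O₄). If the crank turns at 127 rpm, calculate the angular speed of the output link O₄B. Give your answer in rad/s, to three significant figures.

7.51

ω₂ = 13.3 rad/s (from 127 rpm).
Differentiating the loop-closure r₂e^{iθ₂}+r₃e^{iθ₃}=r₁+r₄e^{iθ₄} gives r₂ω₂e^{iθ₂}+r₃ω₃e^{iθ₃}=r₄ω₄e^{iθ₄}.
Eliminating the other unknown: ω₄ = r₂ω₂ sin(θ₂−θ₃) / [r₄ sin(θ₄−θ₃)].
Numerator sine = +0.79968; denominator sine = -0.93358.
Result = 0.0839·13.3·(+0.79968) / (0.1272·(-0.93358)) = -7.5141 rad/s; magnitude 7.5141 rad/s.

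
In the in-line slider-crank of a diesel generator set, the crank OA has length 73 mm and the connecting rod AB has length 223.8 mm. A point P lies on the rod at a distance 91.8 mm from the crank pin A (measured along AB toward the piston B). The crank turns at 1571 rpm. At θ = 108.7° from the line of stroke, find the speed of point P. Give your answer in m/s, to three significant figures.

11.1

ω = 164.5 rad/s.  Crank-pin speed |V_A| = rω = 12.01 m/s, perpendicular to OA.
Rod angle: sinφ = −(r/L) sinθ ⇒ φ = -17.997°; ω_rod = −rω cosθ/√(L²−r²sin²θ) = +18.09 rad/s.
V_P = V_A + ω_rod × AP, with AP = 0.0918 m along the rod.
Components: V_Px = −rω sinθ − a·ω_rod·sinφ = -10.863 m/s;  V_Py = rω cosθ + a·ω_rod·cosφ = -2.271 m/s.
|V_P| = √(V_Px² + V_Py²) = 11.097 m/s.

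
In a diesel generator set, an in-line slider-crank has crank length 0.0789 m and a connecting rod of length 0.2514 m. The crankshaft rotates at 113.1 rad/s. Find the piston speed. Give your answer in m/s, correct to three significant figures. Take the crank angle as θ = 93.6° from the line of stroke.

ω = 113.1 rad/s
For an in-line slider-crank, x = r cosθ + √(L² − r² sin²θ), so v = −rω sinθ·[1 + r cosθ/√(L² − r² sin²θ)].
With r = 0.0789 m, L = 0.2514 m, θ = 93.6°: √(L² − r² sin²θ) = 0.23875 m.
v = −0.0789·113.1·0.99803·[1 + 0.0789·-0.06279/0.23875] = -8.7212 m/s.
|v| = 8.7212 m/s.

8.72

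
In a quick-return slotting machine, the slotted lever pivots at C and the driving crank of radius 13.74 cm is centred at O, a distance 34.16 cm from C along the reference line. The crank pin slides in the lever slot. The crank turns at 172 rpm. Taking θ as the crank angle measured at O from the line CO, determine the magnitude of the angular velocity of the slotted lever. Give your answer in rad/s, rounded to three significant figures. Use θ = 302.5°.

4.27

ω = 18.01 rad/s (from 172 rpm).
Crank pin A relative to C: A = (d + r cosθ, r sinθ); lever angle φ = atan2(r sinθ, d + r cosθ).
Differentiating tanφ: φ̇ = rω(d cosθ + r)/(d² + r² + 2dr cosθ).
d² + r² + 2dr cosθ = |CA|² = 0.186007 m²;  d cosθ + r = +0.32094 m.
|ω_lever| = |0.1374·18.01·+0.32094| / 0.186007 = 4.2701 rad/s.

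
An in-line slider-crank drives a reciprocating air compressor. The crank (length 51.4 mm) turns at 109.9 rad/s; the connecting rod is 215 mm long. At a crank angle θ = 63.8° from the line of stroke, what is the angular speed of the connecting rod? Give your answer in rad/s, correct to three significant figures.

11.9

ω = 109.9 rad/s
The rod makes angle φ with the slider axis where L sinφ = r sinθ; differentiating, L cosφ·φ̇ = r ω cosθ.
L cosφ = √(L² − r² sin²θ) = 0.21 m.
|ω_rod| = r ω |cosθ| / √(L² − r² sin²θ) = 0.0514·109.9·0.44151/0.21 = 11.876 rad/s.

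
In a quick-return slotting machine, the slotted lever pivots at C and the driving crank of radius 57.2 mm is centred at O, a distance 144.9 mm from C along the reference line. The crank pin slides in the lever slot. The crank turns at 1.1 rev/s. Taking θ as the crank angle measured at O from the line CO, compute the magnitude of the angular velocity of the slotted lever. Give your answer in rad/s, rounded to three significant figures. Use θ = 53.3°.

1.66

ω = 6.912 rad/s (from 1.1 rev/s).
Crank pin A relative to C: A = (d + r cosθ, r sinθ); lever angle φ = atan2(r sinθ, d + r cosθ).
Differentiating tanφ: φ̇ = rω(d cosθ + r)/(d² + r² + 2dr cosθ).
d² + r² + 2dr cosθ = |CA|² = 0.0341744 m²;  d cosθ + r = +0.1438 m.
|ω_lever| = |0.0572·6.912·+0.1438| / 0.0341744 = 1.6635 rad/s.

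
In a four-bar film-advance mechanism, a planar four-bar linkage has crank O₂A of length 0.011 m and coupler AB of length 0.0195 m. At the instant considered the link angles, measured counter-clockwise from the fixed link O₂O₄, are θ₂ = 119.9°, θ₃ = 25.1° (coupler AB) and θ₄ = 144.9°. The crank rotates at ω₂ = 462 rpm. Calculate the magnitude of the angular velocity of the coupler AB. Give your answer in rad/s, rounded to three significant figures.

13.3

ω₂ = 48.38 rad/s (from 462 rpm).
Differentiating the loop-closure r₂e^{iθ₂}+r₃e^{iθ₃}=r₁+r₄e^{iθ₄} gives r₂ω₂e^{iθ₂}+r₃ω₃e^{iθ₃}=r₄ω₄e^{iθ₄}.
Eliminating the other unknown: ω₃ = r₂ω₂ sin(θ₄−θ₂) / [r₃ sin(θ₃−θ₄)].
Numerator sine = +0.42262; denominator sine = -0.86777.
Result = 0.011·48.38·(+0.42262) / (0.0195·(-0.86777)) = -13.292 rad/s; magnitude 13.292 rad/s.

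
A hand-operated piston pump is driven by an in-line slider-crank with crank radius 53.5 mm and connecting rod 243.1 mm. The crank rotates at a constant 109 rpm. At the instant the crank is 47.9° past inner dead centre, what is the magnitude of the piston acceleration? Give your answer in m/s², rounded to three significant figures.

4.54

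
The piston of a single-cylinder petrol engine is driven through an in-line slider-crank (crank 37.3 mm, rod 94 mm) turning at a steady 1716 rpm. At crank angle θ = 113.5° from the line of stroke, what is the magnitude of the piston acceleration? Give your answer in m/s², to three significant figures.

ω = 2π·1716/60 = 179.7 rad/s
x(θ) = r cosθ + √(L² − r² sin²θ); with ω constant, a = ω²·d²x/dθ².
d²x/dθ² = −r cosθ − r²(cos2θ)/√u − r⁴ sin²2θ/(4u^{3/2}),  u = L² − r² sin²θ = 0.00766593 m².
Substituting r = 0.0373 m, L = 0.094 m, θ = 113.5°: d²x/dθ² = +0.025325 m.
a = ω²·d²x/dθ² = (179.7)²·(+0.025325) = +817.79 m/s²;  |a| = 817.79 m/s².

818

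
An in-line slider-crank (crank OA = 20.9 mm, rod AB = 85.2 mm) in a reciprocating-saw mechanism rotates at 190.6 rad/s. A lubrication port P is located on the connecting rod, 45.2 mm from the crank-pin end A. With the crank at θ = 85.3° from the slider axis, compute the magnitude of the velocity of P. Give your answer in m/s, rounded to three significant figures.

4.02

ω = 190.6 rad/s.  Crank-pin speed |V_A| = rω = 3.9835 m/s, perpendicular to OA.
Rod angle: sinφ = −(r/L) sinθ ⇒ φ = -14.151°; ω_rod = −rω cosθ/√(L²−r²sin²θ) = -3.9509 rad/s.
V_P = V_A + ω_rod × AP, with AP = 0.0452 m along the rod.
Components: V_Px = −rω sinθ − a·ω_rod·sinφ = -4.0138 m/s;  V_Py = rω cosθ + a·ω_rod·cosφ = +0.15324 m/s.
|V_P| = √(V_Px² + V_Py²) = 4.0167 m/s.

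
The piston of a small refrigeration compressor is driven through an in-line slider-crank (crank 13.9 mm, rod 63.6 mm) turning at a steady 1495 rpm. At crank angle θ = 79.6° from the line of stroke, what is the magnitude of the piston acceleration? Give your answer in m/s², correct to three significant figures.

9.65

ω = 2π·1495/60 = 156.6 rad/s
x(θ) = r cosθ + √(L² − r² sin²θ); with ω constant, a = ω²·d²x/dθ².
d²x/dθ² = −r cosθ − r²(cos2θ)/√u − r⁴ sin²2θ/(4u^{3/2}),  u = L² − r² sin²θ = 0.00385805 m².
Substituting r = 0.0139 m, L = 0.0636 m, θ = 79.6°: d²x/dθ² = +0.00039375 m.
a = ω²·d²x/dθ² = (156.6)²·(+0.00039375) = +9.6508 m/s²;  |a| = 9.6508 m/s².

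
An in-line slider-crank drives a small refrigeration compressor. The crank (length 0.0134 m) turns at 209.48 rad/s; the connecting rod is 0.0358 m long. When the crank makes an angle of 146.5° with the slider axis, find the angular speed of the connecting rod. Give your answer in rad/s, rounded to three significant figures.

66.8

ω = 209.5 rad/s
The rod makes angle φ with the slider axis where L sinφ = r sinθ; differentiating, L cosφ·φ̇ = r ω cosθ.
L cosφ = √(L² − r² sin²θ) = 0.035028 m.
|ω_rod| = r ω |cosθ| / √(L² − r² sin²θ) = 0.0134·209.5·0.83389/0.035028 = 66.826 rad/s.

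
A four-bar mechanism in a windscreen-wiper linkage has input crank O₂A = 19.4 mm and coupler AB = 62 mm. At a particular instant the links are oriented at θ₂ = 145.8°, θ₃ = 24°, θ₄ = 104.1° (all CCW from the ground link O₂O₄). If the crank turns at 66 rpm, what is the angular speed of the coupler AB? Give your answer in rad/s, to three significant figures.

ω₂ = 6.912 rad/s (from 66 rpm).
Differentiating the loop-closure r₂e^{iθ₂}+r₃e^{iθ₃}=r₁+r₄e^{iθ₄} gives r₂ω₂e^{iθ₂}+r₃ω₃e^{iθ₃}=r₄ω₄e^{iθ₄}.
Eliminating the other unknown: ω₃ = r₂ω₂ sin(θ₄−θ₂) / [r₃ sin(θ₃−θ₄)].
Numerator sine = -0.66523; denominator sine = -0.98511.
Result = 0.0194·6.912·(-0.66523) / (0.062·(-0.98511)) = +1.4604 rad/s; magnitude 1.4604 rad/s.

1.46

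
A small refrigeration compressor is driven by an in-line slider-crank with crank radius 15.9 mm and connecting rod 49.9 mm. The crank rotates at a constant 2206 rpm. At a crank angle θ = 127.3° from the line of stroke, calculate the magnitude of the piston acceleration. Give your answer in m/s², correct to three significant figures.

ω = 2π·2206/60 = 231 rad/s
x(θ) = r cosθ + √(L² − r² sin²θ); with ω constant, a = ω²·d²x/dθ².
d²x/dθ² = −r cosθ − r²(cos2θ)/√u − r⁴ sin²2θ/(4u^{3/2}),  u = L² − r² sin²θ = 0.00233004 m².
Substituting r = 0.0159 m, L = 0.0499 m, θ = 127.3°: d²x/dθ² = +0.010894 m.
a = ω²·d²x/dθ² = (231)²·(+0.010894) = +581.37 m/s²;  |a| = 581.37 m/s².

581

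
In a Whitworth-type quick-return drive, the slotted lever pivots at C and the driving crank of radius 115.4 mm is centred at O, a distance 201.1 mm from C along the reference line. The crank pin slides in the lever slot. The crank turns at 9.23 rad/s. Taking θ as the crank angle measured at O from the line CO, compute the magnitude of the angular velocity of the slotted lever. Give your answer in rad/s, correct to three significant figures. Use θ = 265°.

2.10

ω = 9.23 rad/s
Crank pin A relative to C: A = (d + r cosθ, r sinθ); lever angle φ = atan2(r sinθ, d + r cosθ).
Differentiating tanφ: φ̇ = rω(d cosθ + r)/(d² + r² + 2dr cosθ).
d² + r² + 2dr cosθ = |CA|² = 0.0497131 m²;  d cosθ + r = +0.097873 m.
|ω_lever| = |0.1154·9.23·+0.097873| / 0.0497131 = 2.097 rad/s.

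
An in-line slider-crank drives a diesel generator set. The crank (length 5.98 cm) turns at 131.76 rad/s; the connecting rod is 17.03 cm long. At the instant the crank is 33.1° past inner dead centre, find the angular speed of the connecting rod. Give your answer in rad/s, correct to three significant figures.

39.5

ω = 131.8 rad/s
The rod makes angle φ with the slider axis where L sinφ = r sinθ; differentiating, L cosφ·φ̇ = r ω cosθ.
L cosφ = √(L² − r² sin²θ) = 0.16714 m.
|ω_rod| = r ω |cosθ| / √(L² − r² sin²θ) = 0.0598·131.8·0.83772/0.16714 = 39.492 rad/s.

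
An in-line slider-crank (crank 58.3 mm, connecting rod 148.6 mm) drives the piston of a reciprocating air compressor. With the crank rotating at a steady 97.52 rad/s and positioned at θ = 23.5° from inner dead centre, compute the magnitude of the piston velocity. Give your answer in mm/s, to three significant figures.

3090

ω = 97.52 rad/s
For an in-line slider-crank, x = r cosθ + √(L² − r² sin²θ), so v = −rω sinθ·[1 + r cosθ/√(L² − r² sin²θ)].
With r = 0.0583 m, L = 0.1486 m, θ = 23.5°: √(L² − r² sin²θ) = 0.14677 m.
v = −0.0583·97.52·0.39875·[1 + 0.0583·0.91706/0.14677] = -3.0929 m/s.
|v| = 3.0929 m/s = 3092.9 mm/s.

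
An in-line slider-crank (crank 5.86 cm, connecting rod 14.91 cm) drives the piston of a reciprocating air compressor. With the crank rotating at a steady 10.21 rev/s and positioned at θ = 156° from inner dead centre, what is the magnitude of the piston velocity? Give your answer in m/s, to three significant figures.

ω = 2π·10.2 = 64.15 rad/s
For an in-line slider-crank, x = r cosθ + √(L² − r² sin²θ), so v = −rω sinθ·[1 + r cosθ/√(L² − r² sin²θ)].
With r = 0.0586 m, L = 0.1491 m, θ = 156°: √(L² − r² sin²θ) = 0.14718 m.
v = −0.0586·64.15·0.40674·[1 + 0.0586·-0.91355/0.14718] = -0.97289 m/s.
|v| = 0.97289 m/s.

0.973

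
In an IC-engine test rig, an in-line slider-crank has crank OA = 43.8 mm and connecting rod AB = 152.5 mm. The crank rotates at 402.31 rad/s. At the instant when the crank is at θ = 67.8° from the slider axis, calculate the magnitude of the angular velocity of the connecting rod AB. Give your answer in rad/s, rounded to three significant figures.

45.3

ω = 402.3 rad/s
The rod makes angle φ with the slider axis where L sinφ = r sinθ; differentiating, L cosφ·φ̇ = r ω cosθ.
L cosφ = √(L² − r² sin²θ) = 0.14701 m.
|ω_rod| = r ω |cosθ| / √(L² − r² sin²θ) = 0.0438·402.3·0.37784/0.14701 = 45.29 rad/s.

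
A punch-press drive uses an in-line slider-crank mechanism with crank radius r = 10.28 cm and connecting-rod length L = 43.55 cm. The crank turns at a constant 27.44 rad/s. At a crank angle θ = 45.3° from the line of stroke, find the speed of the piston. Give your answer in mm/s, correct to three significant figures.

ω = 27.44 rad/s
For an in-line slider-crank, x = r cosθ + √(L² − r² sin²θ), so v = −rω sinθ·[1 + r cosθ/√(L² − r² sin²θ)].
With r = 0.1028 m, L = 0.4355 m, θ = 45.3°: √(L² − r² sin²θ) = 0.42933 m.
v = −0.1028·27.44·0.71080·[1 + 0.1028·0.70339/0.42933] = -2.3427 m/s.
|v| = 2.3427 m/s = 2342.7 mm/s.

2340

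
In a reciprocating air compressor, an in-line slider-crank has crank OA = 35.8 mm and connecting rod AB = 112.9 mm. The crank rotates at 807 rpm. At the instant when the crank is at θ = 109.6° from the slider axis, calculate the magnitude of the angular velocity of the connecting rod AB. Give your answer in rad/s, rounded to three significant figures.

ω = 84.51 rad/s (converted from 807 rpm).
The rod makes angle φ with the slider axis where L sinφ = r sinθ; differentiating, L cosφ·φ̇ = r ω cosθ.
L cosφ = √(L² − r² sin²θ) = 0.10775 m.
|ω_rod| = r ω |cosθ| / √(L² − r² sin²θ) = 0.0358·84.51·0.33545/0.10775 = 9.4193 rad/s.

9.42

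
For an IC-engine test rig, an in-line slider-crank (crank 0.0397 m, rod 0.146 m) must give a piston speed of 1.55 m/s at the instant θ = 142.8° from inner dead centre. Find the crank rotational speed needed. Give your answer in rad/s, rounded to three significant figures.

For an in-line slider-crank, |v_piston| = rω|sinθ|·[1 + r cosθ/√(L² − r² sin²θ)].
With r = 0.0397 m, L = 0.146 m, θ = 142.8°: the bracketed kinematic factor |dx/dθ| = 0.018732 m.
ω = v/|dx/dθ| = 1.55/0.018732 = 82.745 rad/s.

82.7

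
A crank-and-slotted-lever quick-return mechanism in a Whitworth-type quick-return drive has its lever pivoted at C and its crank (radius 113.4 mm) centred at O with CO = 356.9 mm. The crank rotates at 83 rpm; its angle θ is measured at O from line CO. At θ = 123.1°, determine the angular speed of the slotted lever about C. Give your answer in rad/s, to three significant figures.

0.837

ω = 8.692 rad/s (from 83 rpm).
Crank pin A relative to C: A = (d + r cosθ, r sinθ); lever angle φ = atan2(r sinθ, d + r cosθ).
Differentiating tanφ: φ̇ = rω(d cosθ + r)/(d² + r² + 2dr cosθ).
d² + r² + 2dr cosθ = |CA|² = 0.096033 m²;  d cosθ + r = -0.081504 m.
|ω_lever| = |0.1134·8.692·-0.081504| / 0.096033 = 0.83652 rad/s.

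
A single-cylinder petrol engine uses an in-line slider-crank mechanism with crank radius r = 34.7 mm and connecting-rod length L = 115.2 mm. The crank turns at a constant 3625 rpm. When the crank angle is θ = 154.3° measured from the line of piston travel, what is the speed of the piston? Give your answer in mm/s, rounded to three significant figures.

ω = 2π·3625/60 = 379.6 rad/s
For an in-line slider-crank, x = r cosθ + √(L² − r² sin²θ), so v = −rω sinθ·[1 + r cosθ/√(L² − r² sin²θ)].
With r = 0.0347 m, L = 0.1152 m, θ = 154.3°: √(L² − r² sin²θ) = 0.11421 m.
v = −0.0347·379.6·0.43366·[1 + 0.0347·-0.90108/0.11421] = -4.1485 m/s.
|v| = 4.1485 m/s = 4148.5 mm/s.

4150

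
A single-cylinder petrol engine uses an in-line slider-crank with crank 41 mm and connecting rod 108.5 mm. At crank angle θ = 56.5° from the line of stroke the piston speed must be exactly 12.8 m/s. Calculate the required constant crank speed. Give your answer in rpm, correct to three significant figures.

For an in-line slider-crank, |v_piston| = rω|sinθ|·[1 + r cosθ/√(L² − r² sin²θ)].
With r = 0.041 m, L = 0.1085 m, θ = 56.5°: the bracketed kinematic factor |dx/dθ| = 0.041703 m.
ω = v/|dx/dθ| = 12.8/0.041703 = 306.93 rad/s.
N = 60ω/(2π) = 2931 rpm.

2930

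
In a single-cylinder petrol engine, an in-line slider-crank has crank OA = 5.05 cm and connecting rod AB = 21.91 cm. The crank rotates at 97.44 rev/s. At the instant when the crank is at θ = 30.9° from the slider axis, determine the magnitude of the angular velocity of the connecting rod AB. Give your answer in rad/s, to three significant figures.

122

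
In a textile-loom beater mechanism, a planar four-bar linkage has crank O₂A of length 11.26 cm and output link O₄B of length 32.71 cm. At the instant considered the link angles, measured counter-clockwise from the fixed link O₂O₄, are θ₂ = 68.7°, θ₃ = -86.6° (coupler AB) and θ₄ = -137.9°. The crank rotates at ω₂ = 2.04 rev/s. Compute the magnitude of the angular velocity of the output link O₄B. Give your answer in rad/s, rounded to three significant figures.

2.36

ω₂ = 12.82 rad/s (from 2.04 rev/s).
Differentiating the loop-closure r₂e^{iθ₂}+r₃e^{iθ₃}=r₁+r₄e^{iθ₄} gives r₂ω₂e^{iθ₂}+r₃ω₃e^{iθ₃}=r₄ω₄e^{iθ₄}.
Eliminating the other unknown: ω₄ = r₂ω₂ sin(θ₂−θ₃) / [r₄ sin(θ₄−θ₃)].
Numerator sine = +0.41787; denominator sine = -0.78043.
Result = 0.1126·12.82·(+0.41787) / (0.3271·(-0.78043)) = -2.3625 rad/s; magnitude 2.3625 rad/s.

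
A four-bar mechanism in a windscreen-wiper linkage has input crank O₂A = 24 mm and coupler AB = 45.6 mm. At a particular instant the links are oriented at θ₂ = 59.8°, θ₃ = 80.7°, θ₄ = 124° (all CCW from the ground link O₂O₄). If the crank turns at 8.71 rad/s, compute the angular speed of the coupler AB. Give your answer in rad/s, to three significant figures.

ω₂ = 8.71 rad/s
Differentiating the loop-closure r₂e^{iθ₂}+r₃e^{iθ₃}=r₁+r₄e^{iθ₄} gives r₂ω₂e^{iθ₂}+r₃ω₃e^{iθ₃}=r₄ω₄e^{iθ₄}.
Eliminating the other unknown: ω₃ = r₂ω₂ sin(θ₄−θ₂) / [r₃ sin(θ₃−θ₄)].
Numerator sine = +0.90032; denominator sine = -0.68582.
Result = 0.024·8.71·(+0.90032) / (0.0456·(-0.68582)) = -6.018 rad/s; magnitude 6.018 rad/s.

6.02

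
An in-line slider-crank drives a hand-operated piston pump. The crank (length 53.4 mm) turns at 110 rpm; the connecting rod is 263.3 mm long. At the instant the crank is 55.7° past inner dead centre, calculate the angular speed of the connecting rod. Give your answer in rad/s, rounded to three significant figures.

1.34

ω = 11.52 rad/s (converted from 110 rpm).
The rod makes angle φ with the slider axis where L sinφ = r sinθ; differentiating, L cosφ·φ̇ = r ω cosθ.
L cosφ = √(L² − r² sin²θ) = 0.25958 m.
|ω_rod| = r ω |cosθ| / √(L² − r² sin²θ) = 0.0534·11.52·0.56353/0.25958 = 1.3354 rad/s.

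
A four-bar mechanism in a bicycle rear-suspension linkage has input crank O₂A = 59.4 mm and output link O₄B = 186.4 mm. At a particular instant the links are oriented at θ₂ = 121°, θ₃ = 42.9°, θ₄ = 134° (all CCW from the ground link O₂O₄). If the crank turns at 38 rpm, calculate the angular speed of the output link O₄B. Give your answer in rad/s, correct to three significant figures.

ω₂ = 3.979 rad/s (from 38 rpm).
Differentiating the loop-closure r₂e^{iθ₂}+r₃e^{iθ₃}=r₁+r₄e^{iθ₄} gives r₂ω₂e^{iθ₂}+r₃ω₃e^{iθ₃}=r₄ω₄e^{iθ₄}.
Eliminating the other unknown: ω₄ = r₂ω₂ sin(θ₂−θ₃) / [r₄ sin(θ₄−θ₃)].
Numerator sine = +0.97851; denominator sine = +0.99982.
Result = 0.0594·3.979·(+0.97851) / (0.1864·(+0.99982)) = +1.2411 rad/s; magnitude 1.2411 rad/s.

1.24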